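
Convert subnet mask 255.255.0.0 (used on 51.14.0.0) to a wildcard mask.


Subnet mask: 255.255.0.0
Wildcard = 255.255.255.255 - subnet mask
255 - 255 = 0
255 - 255 = 0
255 - 0 = 255
255 - 0 = 255
Wildcard: 0.0.255.255


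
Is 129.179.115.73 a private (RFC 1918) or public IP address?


RFC 1918 private ranges:
  10.0.0.0/8 (10.0.0.0 - 10.255.255.255)
  172.16.0.0/12 (172.16.0.0 - 172.31.255.255)
  192.168.0.0/16 (192.168.0.0 - 192.168.255.255)
Public (not in any RFC 1918 range)


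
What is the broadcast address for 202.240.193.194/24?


Network: 202.240.193.0/24
Host bits = 8
Set all host bits to 1:
Broadcast: 202.240.193.255


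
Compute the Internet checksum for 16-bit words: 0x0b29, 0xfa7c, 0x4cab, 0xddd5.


Sum all words (with carry folding):
+ 0x0b29 = 0x0b29
+ 0xfa7c = 0x05a6
+ 0x4cab = 0x5251
+ 0xddd5 = 0x3027
One's complement: ~0x3027
Checksum = 0xcfd8


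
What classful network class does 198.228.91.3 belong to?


First octet: 198
Binary: 11000110
110xxxxx -> Class C (192-223)
Class C, default mask 255.255.255.0 (/24)


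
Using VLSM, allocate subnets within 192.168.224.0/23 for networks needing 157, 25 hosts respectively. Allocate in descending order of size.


157 hosts -> /24 (254 usable): 192.168.224.0/24
25 hosts -> /27 (30 usable): 192.168.225.0/27
Allocation: 192.168.224.0/24 (157 hosts, 254 usable); 192.168.225.0/27 (25 hosts, 30 usable)


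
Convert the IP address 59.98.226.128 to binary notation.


59 = 00111011
98 = 01100010
226 = 11100010
128 = 10000000
Binary: 00111011.01100010.11100010.10000000


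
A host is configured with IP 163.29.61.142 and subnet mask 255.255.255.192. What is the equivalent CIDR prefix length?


Binary: 11111111.11111111.11111111.11000000
Count leading 1s
Prefix: /26


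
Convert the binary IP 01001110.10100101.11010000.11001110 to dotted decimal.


01001110 = 78
10100101 = 165
11010000 = 208
11001110 = 206
IP: 78.165.208.206


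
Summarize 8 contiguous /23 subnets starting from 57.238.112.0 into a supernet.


Original prefix: /23
Number of subnets: 8 = 2^3
New prefix = 23 - 3 = 20
Supernet: 57.238.112.0/20


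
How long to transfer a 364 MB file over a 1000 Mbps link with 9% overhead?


Effective throughput = 1000 * (1 - 9/100) = 910 Mbps
File size in Mb = 364 * 8 = 2912 Mb
Time = 2912 / 910
Time = 3.2 seconds


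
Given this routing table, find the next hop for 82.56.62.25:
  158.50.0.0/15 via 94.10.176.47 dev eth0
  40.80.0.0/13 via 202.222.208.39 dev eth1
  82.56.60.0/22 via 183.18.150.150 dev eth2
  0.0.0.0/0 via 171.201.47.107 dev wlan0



Longest prefix match for 82.56.62.25:
  /15 158.50.0.0: no
  /13 40.80.0.0: no
  /22 82.56.60.0: MATCH
  /0 0.0.0.0: MATCH
Selected: next-hop 183.18.150.150 via eth2 (matched /22)


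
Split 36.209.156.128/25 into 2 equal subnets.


New prefix = 25 + 1 = 26
Each subnet has 64 addresses
  36.209.156.128/26
  36.209.156.192/26
Subnets: 36.209.156.128/26, 36.209.156.192/26


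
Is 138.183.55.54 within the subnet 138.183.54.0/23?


Subnet network: 138.183.54.0
Test IP AND mask: 138.183.54.0
Yes, 138.183.55.54 is in 138.183.54.0/23


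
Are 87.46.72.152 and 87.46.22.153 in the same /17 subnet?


Mask: 255.255.128.0
87.46.72.152 AND mask = 87.46.0.0
87.46.22.153 AND mask = 87.46.0.0
Yes, same subnet (87.46.0.0)


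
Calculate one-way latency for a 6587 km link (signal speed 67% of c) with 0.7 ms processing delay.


Speed = 0.67 * 3e5 km/s = 201000 km/s
Propagation delay = 6587 / 201000 = 0.0328 s = 32.7711 ms
Processing delay = 0.7 ms
Total one-way latency = 33.4711 ms


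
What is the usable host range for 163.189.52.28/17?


Network: 163.189.0.0
Broadcast: 163.189.127.255
First usable = network + 1
Last usable = broadcast - 1
Range: 163.189.0.1 to 163.189.127.254


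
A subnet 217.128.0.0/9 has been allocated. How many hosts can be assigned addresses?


Host bits = 32 - 9 = 23
Total addresses = 2^23 = 8388608
Usable = total - 2 (network and broadcast)
Usable hosts: 8388606


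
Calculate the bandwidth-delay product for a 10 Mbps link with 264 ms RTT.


BDP = bandwidth * RTT
= 10 Mbps * 264 ms
= 10 * 1e6 * 264 / 1000 bits
= 2640000 bits
= 330000 bytes
= 322.2656 KB
BDP = 2640000 bits (330000 bytes)


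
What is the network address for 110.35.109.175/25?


IP:   01101110.00100011.01101101.10101111
Mask: 11111111.11111111.11111111.10000000
AND operation:
Net:  01101110.00100011.01101101.10000000
Network: 110.35.109.128/25


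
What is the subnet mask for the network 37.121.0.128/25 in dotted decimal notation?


/25 means 25 network bits, 7 host bits
Binary: 11111111111111111111111110000000
Mask: 255.255.255.128


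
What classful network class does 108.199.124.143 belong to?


First octet: 108
Binary: 01101100
0xxxxxxx -> Class A (1-126)
Class A, default mask 255.0.0.0 (/8)


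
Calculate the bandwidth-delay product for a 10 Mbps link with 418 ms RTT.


BDP = bandwidth * RTT
= 10 Mbps * 418 ms
= 10 * 1e6 * 418 / 1000 bits
= 4180000 bits
= 522500 bytes
= 510.2539 KB
BDP = 4180000 bits (522500 bytes)


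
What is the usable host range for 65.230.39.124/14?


Network: 65.228.0.0
Broadcast: 65.231.255.255
First usable = network + 1
Last usable = broadcast - 1
Range: 65.228.0.1 to 65.231.255.254


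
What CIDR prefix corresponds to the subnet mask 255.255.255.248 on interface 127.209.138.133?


Binary: 11111111.11111111.11111111.11111000
Count leading 1s
Prefix: /29


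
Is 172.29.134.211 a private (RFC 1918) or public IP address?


RFC 1918 private ranges:
  10.0.0.0/8 (10.0.0.0 - 10.255.255.255)
  172.16.0.0/12 (172.16.0.0 - 172.31.255.255)
  192.168.0.0/16 (192.168.0.0 - 192.168.255.255)
Private (in 172.16.0.0/12)


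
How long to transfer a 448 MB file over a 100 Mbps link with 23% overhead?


Effective throughput = 100 * (1 - 23/100) = 77 Mbps
File size in Mb = 448 * 8 = 3584 Mb
Time = 3584 / 77
Time = 46.5455 seconds


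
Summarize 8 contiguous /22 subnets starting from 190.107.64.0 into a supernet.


Original prefix: /22
Number of subnets: 8 = 2^3
New prefix = 22 - 3 = 19
Supernet: 190.107.64.0/19


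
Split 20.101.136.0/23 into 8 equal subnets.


New prefix = 23 + 3 = 26
Each subnet has 64 addresses
  20.101.136.0/26
  20.101.136.64/26
  20.101.136.128/26
  20.101.136.192/26
  20.101.137.0/26
  20.101.137.64/26
  20.101.137.128/26
  20.101.137.192/26
Subnets: 20.101.136.0/26, 20.101.136.64/26, 20.101.136.128/26, 20.101.136.192/26, 20.101.137.0/26, 20.101.137.64/26, 20.101.137.128/26, 20.101.137.192/26


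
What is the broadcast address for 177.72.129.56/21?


Network: 177.72.128.0/21
Host bits = 11
Set all host bits to 1:
Broadcast: 177.72.135.255


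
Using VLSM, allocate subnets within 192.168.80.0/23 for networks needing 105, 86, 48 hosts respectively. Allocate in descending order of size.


105 hosts -> /25 (126 usable): 192.168.80.0/25
86 hosts -> /25 (126 usable): 192.168.80.128/25
48 hosts -> /26 (62 usable): 192.168.81.0/26
Allocation: 192.168.80.0/25 (105 hosts, 126 usable); 192.168.80.128/25 (86 hosts, 126 usable); 192.168.81.0/26 (48 hosts, 62 usable)


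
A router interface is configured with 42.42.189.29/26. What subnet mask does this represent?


/26 means 26 network bits, 6 host bits
Binary: 11111111111111111111111111000000
Mask: 255.255.255.192


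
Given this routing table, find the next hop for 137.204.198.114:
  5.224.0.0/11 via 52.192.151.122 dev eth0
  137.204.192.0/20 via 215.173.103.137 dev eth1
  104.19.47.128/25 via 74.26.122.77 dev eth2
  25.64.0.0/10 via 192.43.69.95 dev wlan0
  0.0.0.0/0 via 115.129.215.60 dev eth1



Longest prefix match for 137.204.198.114:
  /11 5.224.0.0: no
  /20 137.204.192.0: MATCH
  /25 104.19.47.128: no
  /10 25.64.0.0: no
  /0 0.0.0.0: MATCH
Selected: next-hop 215.173.103.137 via eth1 (matched /20)


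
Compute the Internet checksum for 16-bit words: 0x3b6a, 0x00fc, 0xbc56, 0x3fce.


Sum all words (with carry folding):
+ 0x3b6a = 0x3b6a
+ 0x00fc = 0x3c66
+ 0xbc56 = 0xf8bc
+ 0x3fce = 0x388b
One's complement: ~0x388b
Checksum = 0xc774


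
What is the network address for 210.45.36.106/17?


IP:   11010010.00101101.00100100.01101010
Mask: 11111111.11111111.10000000.00000000
AND operation:
Net:  11010010.00101101.00000000.00000000
Network: 210.45.0.0/17


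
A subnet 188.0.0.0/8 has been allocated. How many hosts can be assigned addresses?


Host bits = 32 - 8 = 24
Total addresses = 2^24 = 16777216
Usable = total - 2 (network and broadcast)
Usable hosts: 16777214


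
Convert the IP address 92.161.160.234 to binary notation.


92 = 01011100
161 = 10100001
160 = 10100000
234 = 11101010
Binary: 01011100.10100001.10100000.11101010


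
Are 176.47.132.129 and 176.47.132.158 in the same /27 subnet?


Mask: 255.255.255.224
176.47.132.129 AND mask = 176.47.132.128
176.47.132.158 AND mask = 176.47.132.128
Yes, same subnet (176.47.132.128)


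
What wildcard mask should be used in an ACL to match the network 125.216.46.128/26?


Subnet mask: 255.255.255.192
Wildcard = 255.255.255.255 - subnet mask
255 - 255 = 0
255 - 255 = 0
255 - 255 = 0
255 - 192 = 63
Wildcard: 0.0.0.63


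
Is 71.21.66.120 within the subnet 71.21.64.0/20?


Subnet network: 71.21.64.0
Test IP AND mask: 71.21.64.0
Yes, 71.21.66.120 is in 71.21.64.0/20


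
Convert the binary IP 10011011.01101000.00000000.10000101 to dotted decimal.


10011011 = 155
01101000 = 104
00000000 = 0
10000101 = 133
IP: 155.104.0.133


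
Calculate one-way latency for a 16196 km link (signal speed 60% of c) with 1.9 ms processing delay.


Speed = 0.6 * 3e5 km/s = 180000 km/s
Propagation delay = 16196 / 180000 = 0.09 s = 89.9778 ms
Processing delay = 1.9 ms
Total one-way latency = 91.8778 ms


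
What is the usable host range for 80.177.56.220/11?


Network: 80.160.0.0
Broadcast: 80.191.255.255
First usable = network + 1
Last usable = broadcast - 1
Range: 80.160.0.1 to 80.191.255.254


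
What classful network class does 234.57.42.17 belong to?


First octet: 234
Binary: 11101010
1110xxxx -> Class D (224-239)
Class D (multicast), default mask N/A


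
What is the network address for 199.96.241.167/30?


IP:   11000111.01100000.11110001.10100111
Mask: 11111111.11111111.11111111.11111100
AND operation:
Net:  11000111.01100000.11110001.10100100
Network: 199.96.241.164/30


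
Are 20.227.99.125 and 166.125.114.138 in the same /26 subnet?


Mask: 255.255.255.192
20.227.99.125 AND mask = 20.227.99.64
166.125.114.138 AND mask = 166.125.114.128
No, different subnets (20.227.99.64 vs 166.125.114.128)


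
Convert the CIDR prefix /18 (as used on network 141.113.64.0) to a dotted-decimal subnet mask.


/18 means 18 network bits, 14 host bits
Binary: 11111111111111111100000000000000
Mask: 255.255.192.0


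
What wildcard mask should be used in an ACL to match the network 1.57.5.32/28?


Subnet mask: 255.255.255.240
Wildcard = 255.255.255.255 - subnet mask
255 - 255 = 0
255 - 255 = 0
255 - 255 = 0
255 - 240 = 15
Wildcard: 0.0.0.15


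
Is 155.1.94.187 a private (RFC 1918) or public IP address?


RFC 1918 private ranges:
  10.0.0.0/8 (10.0.0.0 - 10.255.255.255)
  172.16.0.0/12 (172.16.0.0 - 172.31.255.255)
  192.168.0.0/16 (192.168.0.0 - 192.168.255.255)
Public (not in any RFC 1918 range)


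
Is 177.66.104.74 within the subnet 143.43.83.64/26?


Subnet network: 143.43.83.64
Test IP AND mask: 177.66.104.64
No, 177.66.104.74 is not in 143.43.83.64/26


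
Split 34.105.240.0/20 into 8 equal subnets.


New prefix = 20 + 3 = 23
Each subnet has 512 addresses
  34.105.240.0/23
  34.105.242.0/23
  34.105.244.0/23
  34.105.246.0/23
  34.105.248.0/23
  34.105.250.0/23
  34.105.252.0/23
  34.105.254.0/23
Subnets: 34.105.240.0/23, 34.105.242.0/23, 34.105.244.0/23, 34.105.246.0/23, 34.105.248.0/23, 34.105.250.0/23, 34.105.252.0/23, 34.105.254.0/23


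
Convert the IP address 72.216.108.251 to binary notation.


72 = 01001000
216 = 11011000
108 = 01101100
251 = 11111011
Binary: 01001000.11011000.01101100.11111011


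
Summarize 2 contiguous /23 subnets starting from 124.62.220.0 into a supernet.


Original prefix: /23
Number of subnets: 2 = 2^1
New prefix = 23 - 1 = 22
Supernet: 124.62.220.0/22


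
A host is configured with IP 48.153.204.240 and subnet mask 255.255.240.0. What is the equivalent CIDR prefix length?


Binary: 11111111.11111111.11110000.00000000
Count leading 1s
Prefix: /20


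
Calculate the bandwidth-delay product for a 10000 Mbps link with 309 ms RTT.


BDP = bandwidth * RTT
= 10000 Mbps * 309 ms
= 10000 * 1e6 * 309 / 1000 bits
= 3090000000 bits
= 386250000 bytes
= 377197.2656 KB
BDP = 3090000000 bits (386250000 bytes)


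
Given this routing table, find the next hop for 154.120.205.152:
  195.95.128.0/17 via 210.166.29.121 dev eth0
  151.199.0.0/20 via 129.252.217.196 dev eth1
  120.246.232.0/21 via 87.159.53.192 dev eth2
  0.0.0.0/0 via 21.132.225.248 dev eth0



Longest prefix match for 154.120.205.152:
  /17 195.95.128.0: no
  /20 151.199.0.0: no
  /21 120.246.232.0: no
  /0 0.0.0.0: MATCH
Selected: next-hop 21.132.225.248 via eth0 (matched /0)


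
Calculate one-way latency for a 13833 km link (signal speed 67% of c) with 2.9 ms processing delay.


Speed = 0.67 * 3e5 km/s = 201000 km/s
Propagation delay = 13833 / 201000 = 0.0688 s = 68.8209 ms
Processing delay = 2.9 ms
Total one-way latency = 71.7209 ms


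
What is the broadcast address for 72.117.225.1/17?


Network: 72.117.128.0/17
Host bits = 15
Set all host bits to 1:
Broadcast: 72.117.255.255


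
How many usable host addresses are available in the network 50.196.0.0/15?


Host bits = 32 - 15 = 17
Total addresses = 2^17 = 131072
Usable = total - 2 (network and broadcast)
Usable hosts: 131070


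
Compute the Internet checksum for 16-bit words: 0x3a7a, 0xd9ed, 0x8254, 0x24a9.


Sum all words (with carry folding):
+ 0x3a7a = 0x3a7a
+ 0xd9ed = 0x1468
+ 0x8254 = 0x96bc
+ 0x24a9 = 0xbb65
One's complement: ~0xbb65
Checksum = 0x449a


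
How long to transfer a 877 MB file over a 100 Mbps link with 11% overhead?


Effective throughput = 100 * (1 - 11/100) = 89 Mbps
File size in Mb = 877 * 8 = 7016 Mb
Time = 7016 / 89
Time = 78.8315 seconds


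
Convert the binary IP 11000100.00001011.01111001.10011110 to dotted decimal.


11000100 = 196
00001011 = 11
01111001 = 121
10011110 = 158
IP: 196.11.121.158


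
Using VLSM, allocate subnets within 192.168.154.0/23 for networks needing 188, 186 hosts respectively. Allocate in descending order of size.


188 hosts -> /24 (254 usable): 192.168.154.0/24
186 hosts -> /24 (254 usable): 192.168.155.0/24
Allocation: 192.168.154.0/24 (188 hosts, 254 usable); 192.168.155.0/24 (186 hosts, 254 usable)


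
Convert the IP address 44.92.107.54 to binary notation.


44 = 00101100
92 = 01011100
107 = 01101011
54 = 00110110
Binary: 00101100.01011100.01101011.00110110


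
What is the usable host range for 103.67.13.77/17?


Network: 103.67.0.0
Broadcast: 103.67.127.255
First usable = network + 1
Last usable = broadcast - 1
Range: 103.67.0.1 to 103.67.127.254


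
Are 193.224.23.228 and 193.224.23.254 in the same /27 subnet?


Mask: 255.255.255.224
193.224.23.228 AND mask = 193.224.23.224
193.224.23.254 AND mask = 193.224.23.224
Yes, same subnet (193.224.23.224)


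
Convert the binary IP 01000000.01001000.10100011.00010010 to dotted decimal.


01000000 = 64
01001000 = 72
10100011 = 163
00010010 = 18
IP: 64.72.163.18


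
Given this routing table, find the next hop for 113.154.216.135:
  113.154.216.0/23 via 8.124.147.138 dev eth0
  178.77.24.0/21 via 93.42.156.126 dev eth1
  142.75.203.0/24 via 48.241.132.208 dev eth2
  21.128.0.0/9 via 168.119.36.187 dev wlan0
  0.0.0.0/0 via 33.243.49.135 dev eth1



Longest prefix match for 113.154.216.135:
  /23 113.154.216.0: MATCH
  /21 178.77.24.0: no
  /24 142.75.203.0: no
  /9 21.128.0.0: no
  /0 0.0.0.0: MATCH
Selected: next-hop 8.124.147.138 via eth0 (matched /23)


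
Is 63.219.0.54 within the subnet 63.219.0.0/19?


Subnet network: 63.219.0.0
Test IP AND mask: 63.219.0.0
Yes, 63.219.0.54 is in 63.219.0.0/19


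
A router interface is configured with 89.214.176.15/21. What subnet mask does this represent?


/21 means 21 network bits, 11 host bits
Binary: 11111111111111111111100000000000
Mask: 255.255.248.0


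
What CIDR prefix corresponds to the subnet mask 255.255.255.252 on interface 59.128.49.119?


Binary: 11111111.11111111.11111111.11111100
Count leading 1s
Prefix: /30


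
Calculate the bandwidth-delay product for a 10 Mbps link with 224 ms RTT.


BDP = bandwidth * RTT
= 10 Mbps * 224 ms
= 10 * 1e6 * 224 / 1000 bits
= 2240000 bits
= 280000 bytes
= 273.4375 KB
BDP = 2240000 bits (280000 bytes)


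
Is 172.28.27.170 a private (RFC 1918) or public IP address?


RFC 1918 private ranges:
  10.0.0.0/8 (10.0.0.0 - 10.255.255.255)
  172.16.0.0/12 (172.16.0.0 - 172.31.255.255)
  192.168.0.0/16 (192.168.0.0 - 192.168.255.255)
Private (in 172.16.0.0/12)


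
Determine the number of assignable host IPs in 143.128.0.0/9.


Host bits = 32 - 9 = 23
Total addresses = 2^23 = 8388608
Usable = total - 2 (network and broadcast)
Usable hosts: 8388606


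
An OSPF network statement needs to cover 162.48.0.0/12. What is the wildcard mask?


Subnet mask: 255.240.0.0
Wildcard = 255.255.255.255 - subnet mask
255 - 255 = 0
255 - 240 = 15
255 - 0 = 255
255 - 0 = 255
Wildcard: 0.15.255.255


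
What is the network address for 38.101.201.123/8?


IP:   00100110.01100101.11001001.01111011
Mask: 11111111.00000000.00000000.00000000
AND operation:
Net:  00100110.00000000.00000000.00000000
Network: 38.0.0.0/8


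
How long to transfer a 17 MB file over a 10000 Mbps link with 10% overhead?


Effective throughput = 10000 * (1 - 10/100) = 9000 Mbps
File size in Mb = 17 * 8 = 136 Mb
Time = 136 / 9000
Time = 0.0151 seconds


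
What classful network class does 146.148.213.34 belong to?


First octet: 146
Binary: 10010010
10xxxxxx -> Class B (128-191)
Class B, default mask 255.255.0.0 (/16)


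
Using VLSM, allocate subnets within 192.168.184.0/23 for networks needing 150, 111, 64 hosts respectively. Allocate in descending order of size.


150 hosts -> /24 (254 usable): 192.168.184.0/24
111 hosts -> /25 (126 usable): 192.168.185.0/25
64 hosts -> /25 (126 usable): 192.168.185.128/25
Allocation: 192.168.184.0/24 (150 hosts, 254 usable); 192.168.185.0/25 (111 hosts, 126 usable); 192.168.185.128/25 (64 hosts, 126 usable)


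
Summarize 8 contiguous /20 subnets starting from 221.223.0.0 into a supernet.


Original prefix: /20
Number of subnets: 8 = 2^3
New prefix = 20 - 3 = 17
Supernet: 221.223.0.0/17


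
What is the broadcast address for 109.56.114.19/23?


Network: 109.56.114.0/23
Host bits = 9
Set all host bits to 1:
Broadcast: 109.56.115.255


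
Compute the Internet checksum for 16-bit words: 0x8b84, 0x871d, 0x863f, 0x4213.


Sum all words (with carry folding):
+ 0x8b84 = 0x8b84
+ 0x871d = 0x12a2
+ 0x863f = 0x98e1
+ 0x4213 = 0xdaf4
One's complement: ~0xdaf4
Checksum = 0x250b


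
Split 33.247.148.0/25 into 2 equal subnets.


New prefix = 25 + 1 = 26
Each subnet has 64 addresses
  33.247.148.0/26
  33.247.148.64/26
Subnets: 33.247.148.0/26, 33.247.148.64/26


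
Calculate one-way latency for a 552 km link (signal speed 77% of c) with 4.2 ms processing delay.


Speed = 0.77 * 3e5 km/s = 231000 km/s
Propagation delay = 552 / 231000 = 0.0024 s = 2.3896 ms
Processing delay = 4.2 ms
Total one-way latency = 6.5896 ms


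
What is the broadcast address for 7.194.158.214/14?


Network: 7.192.0.0/14
Host bits = 18
Set all host bits to 1:
Broadcast: 7.195.255.255


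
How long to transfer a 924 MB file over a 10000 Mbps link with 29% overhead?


Effective throughput = 10000 * (1 - 29/100) = 7100 Mbps
File size in Mb = 924 * 8 = 7392 Mb
Time = 7392 / 7100
Time = 1.0411 seconds


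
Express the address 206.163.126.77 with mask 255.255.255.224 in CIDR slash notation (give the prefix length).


Binary: 11111111.11111111.11111111.11100000
Count leading 1s
Prefix: /27


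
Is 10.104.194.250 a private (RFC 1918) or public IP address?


RFC 1918 private ranges:
  10.0.0.0/8 (10.0.0.0 - 10.255.255.255)
  172.16.0.0/12 (172.16.0.0 - 172.31.255.255)
  192.168.0.0/16 (192.168.0.0 - 192.168.255.255)
Private (in 10.0.0.0/8)


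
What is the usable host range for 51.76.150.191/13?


Network: 51.72.0.0
Broadcast: 51.79.255.255
First usable = network + 1
Last usable = broadcast - 1
Range: 51.72.0.1 to 51.79.255.254


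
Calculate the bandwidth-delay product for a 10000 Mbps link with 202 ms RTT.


BDP = bandwidth * RTT
= 10000 Mbps * 202 ms
= 10000 * 1e6 * 202 / 1000 bits
= 2020000000 bits
= 252500000 bytes
= 246582.0312 KB
BDP = 2020000000 bits (252500000 bytes)


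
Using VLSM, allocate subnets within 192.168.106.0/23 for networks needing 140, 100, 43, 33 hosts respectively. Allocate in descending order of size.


140 hosts -> /24 (254 usable): 192.168.106.0/24
100 hosts -> /25 (126 usable): 192.168.107.0/25
43 hosts -> /26 (62 usable): 192.168.107.128/26
33 hosts -> /26 (62 usable): 192.168.107.192/26
Allocation: 192.168.106.0/24 (140 hosts, 254 usable); 192.168.107.0/25 (100 hosts, 126 usable); 192.168.107.128/26 (43 hosts, 62 usable); 192.168.107.192/26 (33 hosts, 62 usable)


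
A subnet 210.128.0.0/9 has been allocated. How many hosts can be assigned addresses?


Host bits = 32 - 9 = 23
Total addresses = 2^23 = 8388608
Usable = total - 2 (network and broadcast)
Usable hosts: 8388606


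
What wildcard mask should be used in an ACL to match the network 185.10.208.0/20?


Subnet mask: 255.255.240.0
Wildcard = 255.255.255.255 - subnet mask
255 - 255 = 0
255 - 255 = 0
255 - 240 = 15
255 - 0 = 255
Wildcard: 0.0.15.255


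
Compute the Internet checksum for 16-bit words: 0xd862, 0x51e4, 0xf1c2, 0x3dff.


Sum all words (with carry folding):
+ 0xd862 = 0xd862
+ 0x51e4 = 0x2a47
+ 0xf1c2 = 0x1c0a
+ 0x3dff = 0x5a09
One's complement: ~0x5a09
Checksum = 0xa5f6


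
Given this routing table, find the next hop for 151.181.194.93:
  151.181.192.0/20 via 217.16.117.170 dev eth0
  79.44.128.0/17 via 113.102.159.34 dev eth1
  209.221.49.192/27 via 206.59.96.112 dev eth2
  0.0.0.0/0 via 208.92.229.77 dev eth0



Longest prefix match for 151.181.194.93:
  /20 151.181.192.0: MATCH
  /17 79.44.128.0: no
  /27 209.221.49.192: no
  /0 0.0.0.0: MATCH
Selected: next-hop 217.16.117.170 via eth0 (matched /20)


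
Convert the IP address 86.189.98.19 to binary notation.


86 = 01010110
189 = 10111101
98 = 01100010
19 = 00010011
Binary: 01010110.10111101.01100010.00010011


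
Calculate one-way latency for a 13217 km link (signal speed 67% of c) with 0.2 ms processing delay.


Speed = 0.67 * 3e5 km/s = 201000 km/s
Propagation delay = 13217 / 201000 = 0.0658 s = 65.7562 ms
Processing delay = 0.2 ms
Total one-way latency = 65.9562 ms


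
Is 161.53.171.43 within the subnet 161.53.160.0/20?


Subnet network: 161.53.160.0
Test IP AND mask: 161.53.160.0
Yes, 161.53.171.43 is in 161.53.160.0/20


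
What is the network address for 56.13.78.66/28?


IP:   00111000.00001101.01001110.01000010
Mask: 11111111.11111111.11111111.11110000
AND operation:
Net:  00111000.00001101.01001110.01000000
Network: 56.13.78.64/28


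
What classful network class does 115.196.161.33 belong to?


First octet: 115
Binary: 01110011
0xxxxxxx -> Class A (1-126)
Class A, default mask 255.0.0.0 (/8)


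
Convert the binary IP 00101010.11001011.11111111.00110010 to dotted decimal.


00101010 = 42
11001011 = 203
11111111 = 255
00110010 = 50
IP: 42.203.255.50


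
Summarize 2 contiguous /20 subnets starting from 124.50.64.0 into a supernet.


Original prefix: /20
Number of subnets: 2 = 2^1
New prefix = 20 - 1 = 19
Supernet: 124.50.64.0/19


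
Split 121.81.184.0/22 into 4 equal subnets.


New prefix = 22 + 2 = 24
Each subnet has 256 addresses
  121.81.184.0/24
  121.81.185.0/24
  121.81.186.0/24
  121.81.187.0/24
Subnets: 121.81.184.0/24, 121.81.185.0/24, 121.81.186.0/24, 121.81.187.0/24


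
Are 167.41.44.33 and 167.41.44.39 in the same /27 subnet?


Mask: 255.255.255.224
167.41.44.33 AND mask = 167.41.44.32
167.41.44.39 AND mask = 167.41.44.32
Yes, same subnet (167.41.44.32)


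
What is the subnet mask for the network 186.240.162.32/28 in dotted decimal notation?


/28 means 28 network bits, 4 host bits
Binary: 11111111111111111111111111110000
Mask: 255.255.255.240


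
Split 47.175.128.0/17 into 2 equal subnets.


New prefix = 17 + 1 = 18
Each subnet has 16384 addresses
  47.175.128.0/18
  47.175.192.0/18
Subnets: 47.175.128.0/18, 47.175.192.0/18


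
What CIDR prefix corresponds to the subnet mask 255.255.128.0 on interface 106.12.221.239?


Binary: 11111111.11111111.10000000.00000000
Count leading 1s
Prefix: /17


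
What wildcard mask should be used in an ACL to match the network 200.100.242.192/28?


Subnet mask: 255.255.255.240
Wildcard = 255.255.255.255 - subnet mask
255 - 255 = 0
255 - 255 = 0
255 - 255 = 0
255 - 240 = 15
Wildcard: 0.0.0.15


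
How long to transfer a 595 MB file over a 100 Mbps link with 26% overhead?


Effective throughput = 100 * (1 - 26/100) = 74 Mbps
File size in Mb = 595 * 8 = 4760 Mb
Time = 4760 / 74
Time = 64.3243 seconds


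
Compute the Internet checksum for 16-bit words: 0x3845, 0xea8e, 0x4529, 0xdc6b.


Sum all words (with carry folding):
+ 0x3845 = 0x3845
+ 0xea8e = 0x22d4
+ 0x4529 = 0x67fd
+ 0xdc6b = 0x4469
One's complement: ~0x4469
Checksum = 0xbb96


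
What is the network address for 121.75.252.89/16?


IP:   01111001.01001011.11111100.01011001
Mask: 11111111.11111111.00000000.00000000
AND operation:
Net:  01111001.01001011.00000000.00000000
Network: 121.75.0.0/16


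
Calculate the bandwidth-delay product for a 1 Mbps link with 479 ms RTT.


BDP = bandwidth * RTT
= 1 Mbps * 479 ms
= 1 * 1e6 * 479 / 1000 bits
= 479000 bits
= 59875 bytes
= 58.4717 KB
BDP = 479000 bits (59875 bytes)


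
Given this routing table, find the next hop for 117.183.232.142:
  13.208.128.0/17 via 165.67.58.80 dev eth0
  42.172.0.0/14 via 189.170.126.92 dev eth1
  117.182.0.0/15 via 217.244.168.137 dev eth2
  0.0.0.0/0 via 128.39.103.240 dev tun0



Longest prefix match for 117.183.232.142:
  /17 13.208.128.0: no
  /14 42.172.0.0: no
  /15 117.182.0.0: MATCH
  /0 0.0.0.0: MATCH
Selected: next-hop 217.244.168.137 via eth2 (matched /15)


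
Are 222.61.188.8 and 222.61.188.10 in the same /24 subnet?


Mask: 255.255.255.0
222.61.188.8 AND mask = 222.61.188.0
222.61.188.10 AND mask = 222.61.188.0
Yes, same subnet (222.61.188.0)


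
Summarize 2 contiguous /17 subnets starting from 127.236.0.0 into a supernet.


Original prefix: /17
Number of subnets: 2 = 2^1
New prefix = 17 - 1 = 16
Supernet: 127.236.0.0/16


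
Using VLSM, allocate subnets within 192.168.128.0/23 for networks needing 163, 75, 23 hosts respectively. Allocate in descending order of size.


163 hosts -> /24 (254 usable): 192.168.128.0/24
75 hosts -> /25 (126 usable): 192.168.129.0/25
23 hosts -> /27 (30 usable): 192.168.129.128/27
Allocation: 192.168.128.0/24 (163 hosts, 254 usable); 192.168.129.0/25 (75 hosts, 126 usable); 192.168.129.128/27 (23 hosts, 30 usable)


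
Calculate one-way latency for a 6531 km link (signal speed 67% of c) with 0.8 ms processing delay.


Speed = 0.67 * 3e5 km/s = 201000 km/s
Propagation delay = 6531 / 201000 = 0.0325 s = 32.4925 ms
Processing delay = 0.8 ms
Total one-way latency = 33.2925 ms


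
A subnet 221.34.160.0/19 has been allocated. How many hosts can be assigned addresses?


Host bits = 32 - 19 = 13
Total addresses = 2^13 = 8192
Usable = total - 2 (network and broadcast)
Usable hosts: 8190


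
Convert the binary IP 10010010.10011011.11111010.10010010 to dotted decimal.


10010010 = 146
10011011 = 155
11111010 = 250
10010010 = 146
IP: 146.155.250.146


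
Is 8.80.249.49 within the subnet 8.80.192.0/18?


Subnet network: 8.80.192.0
Test IP AND mask: 8.80.192.0
Yes, 8.80.249.49 is in 8.80.192.0/18


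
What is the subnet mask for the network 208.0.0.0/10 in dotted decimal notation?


/10 means 10 network bits, 22 host bits
Binary: 11111111110000000000000000000000
Mask: 255.192.0.0


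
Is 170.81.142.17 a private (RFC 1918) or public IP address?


RFC 1918 private ranges:
  10.0.0.0/8 (10.0.0.0 - 10.255.255.255)
  172.16.0.0/12 (172.16.0.0 - 172.31.255.255)
  192.168.0.0/16 (192.168.0.0 - 192.168.255.255)
Public (not in any RFC 1918 range)


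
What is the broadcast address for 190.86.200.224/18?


Network: 190.86.192.0/18
Host bits = 14
Set all host bits to 1:
Broadcast: 190.86.255.255


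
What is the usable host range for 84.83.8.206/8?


Network: 84.0.0.0
Broadcast: 84.255.255.255
First usable = network + 1
Last usable = broadcast - 1
Range: 84.0.0.1 to 84.255.255.254


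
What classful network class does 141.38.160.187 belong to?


First octet: 141
Binary: 10001101
10xxxxxx -> Class B (128-191)
Class B, default mask 255.255.0.0 (/16)


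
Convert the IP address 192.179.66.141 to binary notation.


192 = 11000000
179 = 10110011
66 = 01000010
141 = 10001101
Binary: 11000000.10110011.01000010.10001101


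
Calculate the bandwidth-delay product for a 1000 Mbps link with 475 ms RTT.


BDP = bandwidth * RTT
= 1000 Mbps * 475 ms
= 1000 * 1e6 * 475 / 1000 bits
= 475000000 bits
= 59375000 bytes
= 57983.3984 KB
BDP = 475000000 bits (59375000 bytes)


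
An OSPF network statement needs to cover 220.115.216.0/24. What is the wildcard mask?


Subnet mask: 255.255.255.0
Wildcard = 255.255.255.255 - subnet mask
255 - 255 = 0
255 - 255 = 0
255 - 255 = 0
255 - 0 = 255
Wildcard: 0.0.0.255


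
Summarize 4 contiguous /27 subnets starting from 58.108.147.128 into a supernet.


Original prefix: /27
Number of subnets: 4 = 2^2
New prefix = 27 - 2 = 25
Supernet: 58.108.147.128/25


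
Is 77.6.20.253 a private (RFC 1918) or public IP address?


RFC 1918 private ranges:
  10.0.0.0/8 (10.0.0.0 - 10.255.255.255)
  172.16.0.0/12 (172.16.0.0 - 172.31.255.255)
  192.168.0.0/16 (192.168.0.0 - 192.168.255.255)
Public (not in any RFC 1918 range)


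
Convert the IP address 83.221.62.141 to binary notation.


83 = 01010011
221 = 11011101
62 = 00111110
141 = 10001101
Binary: 01010011.11011101.00111110.10001101


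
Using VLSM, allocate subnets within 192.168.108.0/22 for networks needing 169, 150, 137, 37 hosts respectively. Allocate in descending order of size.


169 hosts -> /24 (254 usable): 192.168.108.0/24
150 hosts -> /24 (254 usable): 192.168.109.0/24
137 hosts -> /24 (254 usable): 192.168.110.0/24
37 hosts -> /26 (62 usable): 192.168.111.0/26
Allocation: 192.168.108.0/24 (169 hosts, 254 usable); 192.168.109.0/24 (150 hosts, 254 usable); 192.168.110.0/24 (137 hosts, 254 usable); 192.168.111.0/26 (37 hosts, 62 usable)


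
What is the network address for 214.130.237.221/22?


IP:   11010110.10000010.11101101.11011101
Mask: 11111111.11111111.11111100.00000000
AND operation:
Net:  11010110.10000010.11101100.00000000
Network: 214.130.236.0/22


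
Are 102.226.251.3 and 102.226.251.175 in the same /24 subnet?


Mask: 255.255.255.0
102.226.251.3 AND mask = 102.226.251.0
102.226.251.175 AND mask = 102.226.251.0
Yes, same subnet (102.226.251.0)


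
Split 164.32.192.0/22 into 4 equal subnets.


New prefix = 22 + 2 = 24
Each subnet has 256 addresses
  164.32.192.0/24
  164.32.193.0/24
  164.32.194.0/24
  164.32.195.0/24
Subnets: 164.32.192.0/24, 164.32.193.0/24, 164.32.194.0/24, 164.32.195.0/24


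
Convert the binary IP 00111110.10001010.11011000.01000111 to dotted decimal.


00111110 = 62
10001010 = 138
11011000 = 216
01000111 = 71
IP: 62.138.216.71


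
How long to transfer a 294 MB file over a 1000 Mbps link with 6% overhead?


Effective throughput = 1000 * (1 - 6/100) = 940 Mbps
File size in Mb = 294 * 8 = 2352 Mb
Time = 2352 / 940
Time = 2.5021 seconds


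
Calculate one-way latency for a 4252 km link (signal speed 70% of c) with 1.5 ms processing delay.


Speed = 0.7 * 3e5 km/s = 210000 km/s
Propagation delay = 4252 / 210000 = 0.0202 s = 20.2476 ms
Processing delay = 1.5 ms
Total one-way latency = 21.7476 ms


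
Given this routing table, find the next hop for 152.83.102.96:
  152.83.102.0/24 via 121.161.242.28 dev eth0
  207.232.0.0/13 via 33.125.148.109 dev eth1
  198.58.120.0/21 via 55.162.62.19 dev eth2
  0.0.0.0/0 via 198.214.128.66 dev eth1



Longest prefix match for 152.83.102.96:
  /24 152.83.102.0: MATCH
  /13 207.232.0.0: no
  /21 198.58.120.0: no
  /0 0.0.0.0: MATCH
Selected: next-hop 121.161.242.28 via eth0 (matched /24)


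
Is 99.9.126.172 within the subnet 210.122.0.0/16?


Subnet network: 210.122.0.0
Test IP AND mask: 99.9.0.0
No, 99.9.126.172 is not in 210.122.0.0/16


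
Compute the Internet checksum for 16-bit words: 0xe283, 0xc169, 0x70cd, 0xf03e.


Sum all words (with carry folding):
+ 0xe283 = 0xe283
+ 0xc169 = 0xa3ed
+ 0x70cd = 0x14bb
+ 0xf03e = 0x04fa
One's complement: ~0x04fa
Checksum = 0xfb05


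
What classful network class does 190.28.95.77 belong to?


First octet: 190
Binary: 10111110
10xxxxxx -> Class B (128-191)
Class B, default mask 255.255.0.0 (/16)


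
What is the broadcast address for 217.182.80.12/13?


Network: 217.176.0.0/13
Host bits = 19
Set all host bits to 1:
Broadcast: 217.183.255.255


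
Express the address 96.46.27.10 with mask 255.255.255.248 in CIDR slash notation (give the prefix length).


Binary: 11111111.11111111.11111111.11111000
Count leading 1s
Prefix: /29


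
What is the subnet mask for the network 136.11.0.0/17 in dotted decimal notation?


/17 means 17 network bits, 15 host bits
Binary: 11111111111111111000000000000000
Mask: 255.255.128.0


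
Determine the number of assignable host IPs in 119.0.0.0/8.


Host bits = 32 - 8 = 24
Total addresses = 2^24 = 16777216
Usable = total - 2 (network and broadcast)
Usable hosts: 16777214


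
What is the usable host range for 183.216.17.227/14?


Network: 183.216.0.0
Broadcast: 183.219.255.255
First usable = network + 1
Last usable = broadcast - 1
Range: 183.216.0.1 to 183.219.255.254


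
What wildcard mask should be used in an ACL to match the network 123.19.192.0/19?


Subnet mask: 255.255.224.0
Wildcard = 255.255.255.255 - subnet mask
255 - 255 = 0
255 - 255 = 0
255 - 224 = 31
255 - 0 = 255
Wildcard: 0.0.31.255


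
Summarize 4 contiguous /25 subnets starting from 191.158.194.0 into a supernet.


Original prefix: /25
Number of subnets: 4 = 2^2
New prefix = 25 - 2 = 23
Supernet: 191.158.194.0/23


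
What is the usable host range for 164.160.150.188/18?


Network: 164.160.128.0
Broadcast: 164.160.191.255
First usable = network + 1
Last usable = broadcast - 1
Range: 164.160.128.1 to 164.160.191.254


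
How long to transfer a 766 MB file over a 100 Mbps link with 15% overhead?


Effective throughput = 100 * (1 - 15/100) = 85 Mbps
File size in Mb = 766 * 8 = 6128 Mb
Time = 6128 / 85
Time = 72.0941 seconds


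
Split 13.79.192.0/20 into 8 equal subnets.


New prefix = 20 + 3 = 23
Each subnet has 512 addresses
  13.79.192.0/23
  13.79.194.0/23
  13.79.196.0/23
  13.79.198.0/23
  13.79.200.0/23
  13.79.202.0/23
  13.79.204.0/23
  13.79.206.0/23
Subnets: 13.79.192.0/23, 13.79.194.0/23, 13.79.196.0/23, 13.79.198.0/23, 13.79.200.0/23, 13.79.202.0/23, 13.79.204.0/23, 13.79.206.0/23


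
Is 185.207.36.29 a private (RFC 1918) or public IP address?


RFC 1918 private ranges:
  10.0.0.0/8 (10.0.0.0 - 10.255.255.255)
  172.16.0.0/12 (172.16.0.0 - 172.31.255.255)
  192.168.0.0/16 (192.168.0.0 - 192.168.255.255)
Public (not in any RFC 1918 range)


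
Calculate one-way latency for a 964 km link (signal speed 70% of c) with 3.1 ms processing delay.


Speed = 0.7 * 3e5 km/s = 210000 km/s
Propagation delay = 964 / 210000 = 0.0046 s = 4.5905 ms
Processing delay = 3.1 ms
Total one-way latency = 7.6905 ms


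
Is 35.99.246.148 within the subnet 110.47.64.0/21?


Subnet network: 110.47.64.0
Test IP AND mask: 35.99.240.0
No, 35.99.246.148 is not in 110.47.64.0/21


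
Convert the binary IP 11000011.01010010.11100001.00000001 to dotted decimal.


11000011 = 195
01010010 = 82
11100001 = 225
00000001 = 1
IP: 195.82.225.1


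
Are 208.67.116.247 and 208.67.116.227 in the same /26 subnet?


Mask: 255.255.255.192
208.67.116.247 AND mask = 208.67.116.192
208.67.116.227 AND mask = 208.67.116.192
Yes, same subnet (208.67.116.192)


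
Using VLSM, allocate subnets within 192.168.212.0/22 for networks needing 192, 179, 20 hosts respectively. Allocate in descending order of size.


192 hosts -> /24 (254 usable): 192.168.212.0/24
179 hosts -> /24 (254 usable): 192.168.213.0/24
20 hosts -> /27 (30 usable): 192.168.214.0/27
Allocation: 192.168.212.0/24 (192 hosts, 254 usable); 192.168.213.0/24 (179 hosts, 254 usable); 192.168.214.0/27 (20 hosts, 30 usable)


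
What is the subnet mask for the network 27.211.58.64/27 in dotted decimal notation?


/27 means 27 network bits, 5 host bits
Binary: 11111111111111111111111111100000
Mask: 255.255.255.224


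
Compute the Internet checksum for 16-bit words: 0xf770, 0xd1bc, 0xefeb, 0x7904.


Sum all words (with carry folding):
+ 0xf770 = 0xf770
+ 0xd1bc = 0xc92d
+ 0xefeb = 0xb919
+ 0x7904 = 0x321e
One's complement: ~0x321e
Checksum = 0xcde1


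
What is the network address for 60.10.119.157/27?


IP:   00111100.00001010.01110111.10011101
Mask: 11111111.11111111.11111111.11100000
AND operation:
Net:  00111100.00001010.01110111.10000000
Network: 60.10.119.128/27


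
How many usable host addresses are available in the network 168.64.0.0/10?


Host bits = 32 - 10 = 22
Total addresses = 2^22 = 4194304
Usable = total - 2 (network and broadcast)
Usable hosts: 4194302


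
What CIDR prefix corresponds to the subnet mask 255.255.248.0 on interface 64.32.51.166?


Binary: 11111111.11111111.11111000.00000000
Count leading 1s
Prefix: /21


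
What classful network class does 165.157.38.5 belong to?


First octet: 165
Binary: 10100101
10xxxxxx -> Class B (128-191)
Class B, default mask 255.255.0.0 (/16)


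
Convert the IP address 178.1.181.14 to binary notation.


178 = 10110010
1 = 00000001
181 = 10110101
14 = 00001110
Binary: 10110010.00000001.10110101.00001110


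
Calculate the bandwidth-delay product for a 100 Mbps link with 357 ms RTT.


BDP = bandwidth * RTT
= 100 Mbps * 357 ms
= 100 * 1e6 * 357 / 1000 bits
= 35700000 bits
= 4462500 bytes
= 4357.9102 KB
BDP = 35700000 bits (4462500 bytes)


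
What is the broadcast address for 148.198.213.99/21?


Network: 148.198.208.0/21
Host bits = 11
Set all host bits to 1:
Broadcast: 148.198.215.255


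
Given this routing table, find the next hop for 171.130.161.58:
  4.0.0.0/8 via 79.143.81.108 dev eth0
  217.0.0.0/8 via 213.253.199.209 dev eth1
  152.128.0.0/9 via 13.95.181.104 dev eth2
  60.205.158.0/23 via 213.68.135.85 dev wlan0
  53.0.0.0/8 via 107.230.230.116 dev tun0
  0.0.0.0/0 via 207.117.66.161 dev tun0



Longest prefix match for 171.130.161.58:
  /8 4.0.0.0: no
  /8 217.0.0.0: no
  /9 152.128.0.0: no
  /23 60.205.158.0: no
  /8 53.0.0.0: no
  /0 0.0.0.0: MATCH
Selected: next-hop 207.117.66.161 via tun0 (matched /0)


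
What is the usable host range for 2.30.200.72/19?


Network: 2.30.192.0
Broadcast: 2.30.223.255
First usable = network + 1
Last usable = broadcast - 1
Range: 2.30.192.1 to 2.30.223.254


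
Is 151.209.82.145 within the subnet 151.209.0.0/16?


Subnet network: 151.209.0.0
Test IP AND mask: 151.209.0.0
Yes, 151.209.82.145 is in 151.209.0.0/16
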